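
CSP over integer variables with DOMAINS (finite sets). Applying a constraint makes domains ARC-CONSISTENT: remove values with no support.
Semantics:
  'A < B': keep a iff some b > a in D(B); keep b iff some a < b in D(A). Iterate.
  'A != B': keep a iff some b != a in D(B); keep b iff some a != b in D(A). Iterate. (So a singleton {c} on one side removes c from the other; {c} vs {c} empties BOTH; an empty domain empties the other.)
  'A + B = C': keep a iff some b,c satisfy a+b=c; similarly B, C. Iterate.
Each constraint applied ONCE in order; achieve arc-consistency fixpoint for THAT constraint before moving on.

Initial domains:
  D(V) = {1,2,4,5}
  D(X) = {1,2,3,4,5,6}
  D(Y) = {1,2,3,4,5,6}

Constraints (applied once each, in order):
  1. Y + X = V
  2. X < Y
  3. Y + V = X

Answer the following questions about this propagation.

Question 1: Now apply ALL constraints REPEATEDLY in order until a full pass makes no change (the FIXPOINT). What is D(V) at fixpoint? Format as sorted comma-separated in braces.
Answer: {}

Derivation:
pass 0 (initial): D(V)={1,2,4,5}
pass 1: V {1,2,4,5}->{}; X {1,2,3,4,5,6}->{}; Y {1,2,3,4,5,6}->{}
pass 2: no change
Fixpoint after 2 passes: D(V) = {}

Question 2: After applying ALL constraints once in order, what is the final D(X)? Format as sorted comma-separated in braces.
Answer: {}

Derivation:
Constraint 1 (Y + X = V) on D(Y)={1,2,3,4,5,6} D(X)={1,2,3,4,5,6} D(V)={1,2,4,5}: Y {1,2,3,4,5,6}->{1,2,3,4}; X {1,2,3,4,5,6}->{1,2,3,4}; V {1,2,4,5}->{2,4,5}
Constraint 2 (X < Y) on D(X)={1,2,3,4} D(Y)={1,2,3,4}: X {1,2,3,4}->{1,2,3}; Y {1,2,3,4}->{2,3,4}
Constraint 3 (Y + V = X) on D(Y)={2,3,4} D(V)={2,4,5} D(X)={1,2,3}: Y {2,3,4}->{}; V {2,4,5}->{}; X {1,2,3}->{}
So after all 3 constraints: D(X) = {}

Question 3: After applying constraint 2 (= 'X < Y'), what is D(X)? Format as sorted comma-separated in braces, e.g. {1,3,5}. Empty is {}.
Constraint 1 (Y + X = V) on D(Y)={1,2,3,4,5,6} D(X)={1,2,3,4,5,6} D(V)={1,2,4,5}: Y {1,2,3,4,5,6}->{1,2,3,4}; X {1,2,3,4,5,6}->{1,2,3,4}; V {1,2,4,5}->{2,4,5}
Constraint 2 (X < Y) on D(X)={1,2,3,4} D(Y)={1,2,3,4}: X {1,2,3,4}->{1,2,3}; Y {1,2,3,4}->{2,3,4}
So after constraint 2: D(X) = {1,2,3}

Answer: {1,2,3}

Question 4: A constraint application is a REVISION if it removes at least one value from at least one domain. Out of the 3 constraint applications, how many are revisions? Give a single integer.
Constraint 1 (Y + X = V) on D(Y)={1,2,3,4,5,6} D(X)={1,2,3,4,5,6} D(V)={1,2,4,5}: Y {1,2,3,4,5,6}->{1,2,3,4}; X {1,2,3,4,5,6}->{1,2,3,4}; V {1,2,4,5}->{2,4,5} => REVISION
Constraint 2 (X < Y) on D(X)={1,2,3,4} D(Y)={1,2,3,4}: X {1,2,3,4}->{1,2,3}; Y {1,2,3,4}->{2,3,4} => REVISION
Constraint 3 (Y + V = X) on D(Y)={2,3,4} D(V)={2,4,5} D(X)={1,2,3}: Y {2,3,4}->{}; V {2,4,5}->{}; X {1,2,3}->{} => REVISION
Total revisions = 3

Answer: 3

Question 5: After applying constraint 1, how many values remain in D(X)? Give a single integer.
Constraint 1 (Y + X = V) on D(Y)={1,2,3,4,5,6} D(X)={1,2,3,4,5,6} D(V)={1,2,4,5}: Y {1,2,3,4,5,6}->{1,2,3,4}; X {1,2,3,4,5,6}->{1,2,3,4}; V {1,2,4,5}->{2,4,5}
So after constraint 1: D(X)={1,2,3,4}, size = 4

Answer: 4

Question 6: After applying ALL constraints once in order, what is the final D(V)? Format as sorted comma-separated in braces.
Answer: {}

Derivation:
Constraint 1 (Y + X = V) on D(Y)={1,2,3,4,5,6} D(X)={1,2,3,4,5,6} D(V)={1,2,4,5}: Y {1,2,3,4,5,6}->{1,2,3,4}; X {1,2,3,4,5,6}->{1,2,3,4}; V {1,2,4,5}->{2,4,5}
Constraint 2 (X < Y) on D(X)={1,2,3,4} D(Y)={1,2,3,4}: X {1,2,3,4}->{1,2,3}; Y {1,2,3,4}->{2,3,4}
Constraint 3 (Y + V = X) on D(Y)={2,3,4} D(V)={2,4,5} D(X)={1,2,3}: Y {2,3,4}->{}; V {2,4,5}->{}; X {1,2,3}->{}
So after all 3 constraints: D(V) = {}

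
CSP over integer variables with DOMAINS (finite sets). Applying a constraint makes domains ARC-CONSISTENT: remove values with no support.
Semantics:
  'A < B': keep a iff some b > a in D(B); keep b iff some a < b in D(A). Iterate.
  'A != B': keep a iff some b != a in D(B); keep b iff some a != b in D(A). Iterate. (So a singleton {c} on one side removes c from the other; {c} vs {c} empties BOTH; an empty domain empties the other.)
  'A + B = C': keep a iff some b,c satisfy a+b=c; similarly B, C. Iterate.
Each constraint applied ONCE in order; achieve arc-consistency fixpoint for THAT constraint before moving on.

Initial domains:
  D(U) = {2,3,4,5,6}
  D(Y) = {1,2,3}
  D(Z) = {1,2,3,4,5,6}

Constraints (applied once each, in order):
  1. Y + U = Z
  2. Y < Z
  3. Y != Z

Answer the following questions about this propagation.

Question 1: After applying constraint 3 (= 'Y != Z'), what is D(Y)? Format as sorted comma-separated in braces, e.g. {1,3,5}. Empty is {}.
Answer: {1,2,3}

Derivation:
Constraint 1 (Y + U = Z) on D(Y)={1,2,3} D(U)={2,3,4,5,6} D(Z)={1,2,3,4,5,6}: U {2,3,4,5,6}->{2,3,4,5}; Z {1,2,3,4,5,6}->{3,4,5,6}
Constraint 2 (Y < Z) on D(Y)={1,2,3} D(Z)={3,4,5,6}: no change
Constraint 3 (Y != Z) on D(Y)={1,2,3} D(Z)={3,4,5,6}: no change
So after constraint 3: D(Y) = {1,2,3}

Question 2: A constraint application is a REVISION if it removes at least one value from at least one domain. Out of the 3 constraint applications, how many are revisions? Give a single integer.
Constraint 1 (Y + U = Z) on D(Y)={1,2,3} D(U)={2,3,4,5,6} D(Z)={1,2,3,4,5,6}: U {2,3,4,5,6}->{2,3,4,5}; Z {1,2,3,4,5,6}->{3,4,5,6} => REVISION
Constraint 2 (Y < Z) on D(Y)={1,2,3} D(Z)={3,4,5,6}: no change => not a revision
Constraint 3 (Y != Z) on D(Y)={1,2,3} D(Z)={3,4,5,6}: no change => not a revision
Total revisions = 1

Answer: 1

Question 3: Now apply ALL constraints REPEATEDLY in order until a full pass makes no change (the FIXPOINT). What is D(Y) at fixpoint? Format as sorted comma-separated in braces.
Answer: {1,2,3}

Derivation:
pass 0 (initial): D(Y)={1,2,3}
pass 1: U {2,3,4,5,6}->{2,3,4,5}; Z {1,2,3,4,5,6}->{3,4,5,6}
pass 2: no change
Fixpoint after 2 passes: D(Y) = {1,2,3}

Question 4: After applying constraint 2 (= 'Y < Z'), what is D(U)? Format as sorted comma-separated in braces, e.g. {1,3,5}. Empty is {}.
Answer: {2,3,4,5}

Derivation:
Constraint 1 (Y + U = Z) on D(Y)={1,2,3} D(U)={2,3,4,5,6} D(Z)={1,2,3,4,5,6}: U {2,3,4,5,6}->{2,3,4,5}; Z {1,2,3,4,5,6}->{3,4,5,6}
Constraint 2 (Y < Z) on D(Y)={1,2,3} D(Z)={3,4,5,6}: no change
So after constraint 2: D(U) = {2,3,4,5}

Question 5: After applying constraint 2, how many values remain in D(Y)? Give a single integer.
Answer: 3

Derivation:
Constraint 1 (Y + U = Z) on D(Y)={1,2,3} D(U)={2,3,4,5,6} D(Z)={1,2,3,4,5,6}: U {2,3,4,5,6}->{2,3,4,5}; Z {1,2,3,4,5,6}->{3,4,5,6}
Constraint 2 (Y < Z) on D(Y)={1,2,3} D(Z)={3,4,5,6}: no change
So after constraint 2: D(Y)={1,2,3}, size = 3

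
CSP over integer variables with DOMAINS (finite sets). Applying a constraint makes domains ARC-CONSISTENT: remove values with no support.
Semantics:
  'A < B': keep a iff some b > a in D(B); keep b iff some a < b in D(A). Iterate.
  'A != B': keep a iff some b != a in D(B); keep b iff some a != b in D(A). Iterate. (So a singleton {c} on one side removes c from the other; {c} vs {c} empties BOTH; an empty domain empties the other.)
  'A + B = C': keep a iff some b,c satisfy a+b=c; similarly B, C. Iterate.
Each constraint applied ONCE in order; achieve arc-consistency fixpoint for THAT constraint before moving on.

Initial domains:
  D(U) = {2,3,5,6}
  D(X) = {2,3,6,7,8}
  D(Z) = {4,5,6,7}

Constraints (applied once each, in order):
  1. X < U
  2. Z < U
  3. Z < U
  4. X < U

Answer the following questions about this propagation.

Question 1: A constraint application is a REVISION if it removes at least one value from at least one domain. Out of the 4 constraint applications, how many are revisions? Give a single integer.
Answer: 2

Derivation:
Constraint 1 (X < U) on D(X)={2,3,6,7,8} D(U)={2,3,5,6}: X {2,3,6,7,8}->{2,3}; U {2,3,5,6}->{3,5,6} => REVISION
Constraint 2 (Z < U) on D(Z)={4,5,6,7} D(U)={3,5,6}: Z {4,5,6,7}->{4,5}; U {3,5,6}->{5,6} => REVISION
Constraint 3 (Z < U) on D(Z)={4,5} D(U)={5,6}: no change => not a revision
Constraint 4 (X < U) on D(X)={2,3} D(U)={5,6}: no change => not a revision
Total revisions = 2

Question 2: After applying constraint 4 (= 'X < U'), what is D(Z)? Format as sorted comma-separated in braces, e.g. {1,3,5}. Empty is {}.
Constraint 1 (X < U) on D(X)={2,3,6,7,8} D(U)={2,3,5,6}: X {2,3,6,7,8}->{2,3}; U {2,3,5,6}->{3,5,6}
Constraint 2 (Z < U) on D(Z)={4,5,6,7} D(U)={3,5,6}: Z {4,5,6,7}->{4,5}; U {3,5,6}->{5,6}
Constraint 3 (Z < U) on D(Z)={4,5} D(U)={5,6}: no change
Constraint 4 (X < U) on D(X)={2,3} D(U)={5,6}: no change
So after constraint 4: D(Z) = {4,5}

Answer: {4,5}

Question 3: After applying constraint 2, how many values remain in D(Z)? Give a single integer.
Constraint 1 (X < U) on D(X)={2,3,6,7,8} D(U)={2,3,5,6}: X {2,3,6,7,8}->{2,3}; U {2,3,5,6}->{3,5,6}
Constraint 2 (Z < U) on D(Z)={4,5,6,7} D(U)={3,5,6}: Z {4,5,6,7}->{4,5}; U {3,5,6}->{5,6}
So after constraint 2: D(Z)={4,5}, size = 2

Answer: 2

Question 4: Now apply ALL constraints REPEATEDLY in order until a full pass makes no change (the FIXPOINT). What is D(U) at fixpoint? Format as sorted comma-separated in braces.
pass 0 (initial): D(U)={2,3,5,6}
pass 1: U {2,3,5,6}->{5,6}; X {2,3,6,7,8}->{2,3}; Z {4,5,6,7}->{4,5}
pass 2: no change
Fixpoint after 2 passes: D(U) = {5,6}

Answer: {5,6}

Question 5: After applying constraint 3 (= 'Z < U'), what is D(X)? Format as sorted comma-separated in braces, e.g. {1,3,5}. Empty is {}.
Answer: {2,3}

Derivation:
Constraint 1 (X < U) on D(X)={2,3,6,7,8} D(U)={2,3,5,6}: X {2,3,6,7,8}->{2,3}; U {2,3,5,6}->{3,5,6}
Constraint 2 (Z < U) on D(Z)={4,5,6,7} D(U)={3,5,6}: Z {4,5,6,7}->{4,5}; U {3,5,6}->{5,6}
Constraint 3 (Z < U) on D(Z)={4,5} D(U)={5,6}: no change
So after constraint 3: D(X) = {2,3}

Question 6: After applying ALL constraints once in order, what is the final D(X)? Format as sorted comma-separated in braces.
Answer: {2,3}

Derivation:
Constraint 1 (X < U) on D(X)={2,3,6,7,8} D(U)={2,3,5,6}: X {2,3,6,7,8}->{2,3}; U {2,3,5,6}->{3,5,6}
Constraint 2 (Z < U) on D(Z)={4,5,6,7} D(U)={3,5,6}: Z {4,5,6,7}->{4,5}; U {3,5,6}->{5,6}
Constraint 3 (Z < U) on D(Z)={4,5} D(U)={5,6}: no change
Constraint 4 (X < U) on D(X)={2,3} D(U)={5,6}: no change
So after all 4 constraints: D(X) = {2,3}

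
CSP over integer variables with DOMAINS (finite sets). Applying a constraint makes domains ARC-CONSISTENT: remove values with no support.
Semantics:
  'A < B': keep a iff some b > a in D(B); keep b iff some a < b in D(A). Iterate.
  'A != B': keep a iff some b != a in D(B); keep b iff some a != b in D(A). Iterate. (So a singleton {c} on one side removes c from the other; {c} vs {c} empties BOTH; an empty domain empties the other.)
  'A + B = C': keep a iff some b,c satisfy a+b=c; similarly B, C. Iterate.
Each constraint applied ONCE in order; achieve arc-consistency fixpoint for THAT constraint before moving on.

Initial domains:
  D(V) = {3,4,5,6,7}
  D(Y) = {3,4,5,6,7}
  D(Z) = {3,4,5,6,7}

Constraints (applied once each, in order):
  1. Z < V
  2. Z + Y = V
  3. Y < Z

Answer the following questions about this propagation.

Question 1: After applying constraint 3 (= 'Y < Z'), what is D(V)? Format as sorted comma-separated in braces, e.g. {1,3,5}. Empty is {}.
Answer: {6,7}

Derivation:
Constraint 1 (Z < V) on D(Z)={3,4,5,6,7} D(V)={3,4,5,6,7}: Z {3,4,5,6,7}->{3,4,5,6}; V {3,4,5,6,7}->{4,5,6,7}
Constraint 2 (Z + Y = V) on D(Z)={3,4,5,6} D(Y)={3,4,5,6,7} D(V)={4,5,6,7}: Z {3,4,5,6}->{3,4}; Y {3,4,5,6,7}->{3,4}; V {4,5,6,7}->{6,7}
Constraint 3 (Y < Z) on D(Y)={3,4} D(Z)={3,4}: Y {3,4}->{3}; Z {3,4}->{4}
So after constraint 3: D(V) = {6,7}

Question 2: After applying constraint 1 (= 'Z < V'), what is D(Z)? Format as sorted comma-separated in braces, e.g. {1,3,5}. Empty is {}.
Constraint 1 (Z < V) on D(Z)={3,4,5,6,7} D(V)={3,4,5,6,7}: Z {3,4,5,6,7}->{3,4,5,6}; V {3,4,5,6,7}->{4,5,6,7}
So after constraint 1: D(Z) = {3,4,5,6}

Answer: {3,4,5,6}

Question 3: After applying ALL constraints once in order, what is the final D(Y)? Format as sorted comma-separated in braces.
Answer: {3}

Derivation:
Constraint 1 (Z < V) on D(Z)={3,4,5,6,7} D(V)={3,4,5,6,7}: Z {3,4,5,6,7}->{3,4,5,6}; V {3,4,5,6,7}->{4,5,6,7}
Constraint 2 (Z + Y = V) on D(Z)={3,4,5,6} D(Y)={3,4,5,6,7} D(V)={4,5,6,7}: Z {3,4,5,6}->{3,4}; Y {3,4,5,6,7}->{3,4}; V {4,5,6,7}->{6,7}
Constraint 3 (Y < Z) on D(Y)={3,4} D(Z)={3,4}: Y {3,4}->{3}; Z {3,4}->{4}
So after all 3 constraints: D(Y) = {3}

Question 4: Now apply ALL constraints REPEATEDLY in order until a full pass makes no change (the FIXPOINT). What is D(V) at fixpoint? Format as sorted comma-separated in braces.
Answer: {7}

Derivation:
pass 0 (initial): D(V)={3,4,5,6,7}
pass 1: V {3,4,5,6,7}->{6,7}; Y {3,4,5,6,7}->{3}; Z {3,4,5,6,7}->{4}
pass 2: V {6,7}->{7}
pass 3: no change
Fixpoint after 3 passes: D(V) = {7}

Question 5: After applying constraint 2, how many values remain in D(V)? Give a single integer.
Constraint 1 (Z < V) on D(Z)={3,4,5,6,7} D(V)={3,4,5,6,7}: Z {3,4,5,6,7}->{3,4,5,6}; V {3,4,5,6,7}->{4,5,6,7}
Constraint 2 (Z + Y = V) on D(Z)={3,4,5,6} D(Y)={3,4,5,6,7} D(V)={4,5,6,7}: Z {3,4,5,6}->{3,4}; Y {3,4,5,6,7}->{3,4}; V {4,5,6,7}->{6,7}
So after constraint 2: D(V)={6,7}, size = 2

Answer: 2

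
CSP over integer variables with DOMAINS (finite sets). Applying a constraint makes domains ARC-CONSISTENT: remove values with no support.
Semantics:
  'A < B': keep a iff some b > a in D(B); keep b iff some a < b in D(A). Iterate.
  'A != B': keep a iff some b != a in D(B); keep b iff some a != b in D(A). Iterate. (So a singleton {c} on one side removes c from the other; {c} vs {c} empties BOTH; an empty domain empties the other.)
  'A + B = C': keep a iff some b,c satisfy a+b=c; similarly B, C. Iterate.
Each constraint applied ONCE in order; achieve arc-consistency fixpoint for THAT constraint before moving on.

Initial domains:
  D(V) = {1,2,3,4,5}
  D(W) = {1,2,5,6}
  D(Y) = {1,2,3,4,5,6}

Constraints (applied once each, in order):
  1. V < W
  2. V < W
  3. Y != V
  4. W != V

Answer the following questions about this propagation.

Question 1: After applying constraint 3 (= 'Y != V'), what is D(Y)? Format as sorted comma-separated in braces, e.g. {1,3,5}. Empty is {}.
Constraint 1 (V < W) on D(V)={1,2,3,4,5} D(W)={1,2,5,6}: W {1,2,5,6}->{2,5,6}
Constraint 2 (V < W) on D(V)={1,2,3,4,5} D(W)={2,5,6}: no change
Constraint 3 (Y != V) on D(Y)={1,2,3,4,5,6} D(V)={1,2,3,4,5}: no change
So after constraint 3: D(Y) = {1,2,3,4,5,6}

Answer: {1,2,3,4,5,6}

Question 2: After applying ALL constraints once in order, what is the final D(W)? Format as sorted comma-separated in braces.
Constraint 1 (V < W) on D(V)={1,2,3,4,5} D(W)={1,2,5,6}: W {1,2,5,6}->{2,5,6}
Constraint 2 (V < W) on D(V)={1,2,3,4,5} D(W)={2,5,6}: no change
Constraint 3 (Y != V) on D(Y)={1,2,3,4,5,6} D(V)={1,2,3,4,5}: no change
Constraint 4 (W != V) on D(W)={2,5,6} D(V)={1,2,3,4,5}: no change
So after all 4 constraints: D(W) = {2,5,6}

Answer: {2,5,6}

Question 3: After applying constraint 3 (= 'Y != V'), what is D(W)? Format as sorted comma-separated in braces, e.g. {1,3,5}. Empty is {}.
Constraint 1 (V < W) on D(V)={1,2,3,4,5} D(W)={1,2,5,6}: W {1,2,5,6}->{2,5,6}
Constraint 2 (V < W) on D(V)={1,2,3,4,5} D(W)={2,5,6}: no change
Constraint 3 (Y != V) on D(Y)={1,2,3,4,5,6} D(V)={1,2,3,4,5}: no change
So after constraint 3: D(W) = {2,5,6}

Answer: {2,5,6}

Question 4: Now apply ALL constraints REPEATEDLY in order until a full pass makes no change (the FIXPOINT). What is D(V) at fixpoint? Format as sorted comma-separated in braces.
pass 0 (initial): D(V)={1,2,3,4,5}
pass 1: W {1,2,5,6}->{2,5,6}
pass 2: no change
Fixpoint after 2 passes: D(V) = {1,2,3,4,5}

Answer: {1,2,3,4,5}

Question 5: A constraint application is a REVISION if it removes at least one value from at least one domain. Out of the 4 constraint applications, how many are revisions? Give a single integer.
Answer: 1

Derivation:
Constraint 1 (V < W) on D(V)={1,2,3,4,5} D(W)={1,2,5,6}: W {1,2,5,6}->{2,5,6} => REVISION
Constraint 2 (V < W) on D(V)={1,2,3,4,5} D(W)={2,5,6}: no change => not a revision
Constraint 3 (Y != V) on D(Y)={1,2,3,4,5,6} D(V)={1,2,3,4,5}: no change => not a revision
Constraint 4 (W != V) on D(W)={2,5,6} D(V)={1,2,3,4,5}: no change => not a revision
Total revisions = 1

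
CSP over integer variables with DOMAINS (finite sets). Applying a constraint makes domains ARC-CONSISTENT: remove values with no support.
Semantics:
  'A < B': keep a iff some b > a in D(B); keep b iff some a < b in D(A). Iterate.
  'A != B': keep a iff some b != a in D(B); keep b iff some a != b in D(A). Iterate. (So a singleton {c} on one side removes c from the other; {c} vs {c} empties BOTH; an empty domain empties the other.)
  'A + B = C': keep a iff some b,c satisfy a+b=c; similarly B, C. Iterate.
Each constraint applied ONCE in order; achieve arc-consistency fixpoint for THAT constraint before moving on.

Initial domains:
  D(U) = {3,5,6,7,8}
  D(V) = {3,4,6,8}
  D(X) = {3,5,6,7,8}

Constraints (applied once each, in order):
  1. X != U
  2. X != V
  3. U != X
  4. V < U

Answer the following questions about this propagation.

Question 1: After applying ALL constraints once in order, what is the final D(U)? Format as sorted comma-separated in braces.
Answer: {5,6,7,8}

Derivation:
Constraint 1 (X != U) on D(X)={3,5,6,7,8} D(U)={3,5,6,7,8}: no change
Constraint 2 (X != V) on D(X)={3,5,6,7,8} D(V)={3,4,6,8}: no change
Constraint 3 (U != X) on D(U)={3,5,6,7,8} D(X)={3,5,6,7,8}: no change
Constraint 4 (V < U) on D(V)={3,4,6,8} D(U)={3,5,6,7,8}: V {3,4,6,8}->{3,4,6}; U {3,5,6,7,8}->{5,6,7,8}
So after all 4 constraints: D(U) = {5,6,7,8}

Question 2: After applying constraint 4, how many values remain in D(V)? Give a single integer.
Constraint 1 (X != U) on D(X)={3,5,6,7,8} D(U)={3,5,6,7,8}: no change
Constraint 2 (X != V) on D(X)={3,5,6,7,8} D(V)={3,4,6,8}: no change
Constraint 3 (U != X) on D(U)={3,5,6,7,8} D(X)={3,5,6,7,8}: no change
Constraint 4 (V < U) on D(V)={3,4,6,8} D(U)={3,5,6,7,8}: V {3,4,6,8}->{3,4,6}; U {3,5,6,7,8}->{5,6,7,8}
So after constraint 4: D(V)={3,4,6}, size = 3

Answer: 3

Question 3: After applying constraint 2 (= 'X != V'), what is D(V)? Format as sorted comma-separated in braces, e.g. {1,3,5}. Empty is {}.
Answer: {3,4,6,8}

Derivation:
Constraint 1 (X != U) on D(X)={3,5,6,7,8} D(U)={3,5,6,7,8}: no change
Constraint 2 (X != V) on D(X)={3,5,6,7,8} D(V)={3,4,6,8}: no change
So after constraint 2: D(V) = {3,4,6,8}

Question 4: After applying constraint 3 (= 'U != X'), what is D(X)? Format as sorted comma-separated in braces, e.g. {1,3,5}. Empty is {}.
Answer: {3,5,6,7,8}

Derivation:
Constraint 1 (X != U) on D(X)={3,5,6,7,8} D(U)={3,5,6,7,8}: no change
Constraint 2 (X != V) on D(X)={3,5,6,7,8} D(V)={3,4,6,8}: no change
Constraint 3 (U != X) on D(U)={3,5,6,7,8} D(X)={3,5,6,7,8}: no change
So after constraint 3: D(X) = {3,5,6,7,8}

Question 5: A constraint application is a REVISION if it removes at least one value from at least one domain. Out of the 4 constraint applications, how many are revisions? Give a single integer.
Answer: 1

Derivation:
Constraint 1 (X != U) on D(X)={3,5,6,7,8} D(U)={3,5,6,7,8}: no change => not a revision
Constraint 2 (X != V) on D(X)={3,5,6,7,8} D(V)={3,4,6,8}: no change => not a revision
Constraint 3 (U != X) on D(U)={3,5,6,7,8} D(X)={3,5,6,7,8}: no change => not a revision
Constraint 4 (V < U) on D(V)={3,4,6,8} D(U)={3,5,6,7,8}: V {3,4,6,8}->{3,4,6}; U {3,5,6,7,8}->{5,6,7,8} => REVISION
Total revisions = 1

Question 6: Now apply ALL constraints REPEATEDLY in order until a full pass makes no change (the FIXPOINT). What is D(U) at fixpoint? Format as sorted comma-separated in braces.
Answer: {5,6,7,8}

Derivation:
pass 0 (initial): D(U)={3,5,6,7,8}
pass 1: U {3,5,6,7,8}->{5,6,7,8}; V {3,4,6,8}->{3,4,6}
pass 2: no change
Fixpoint after 2 passes: D(U) = {5,6,7,8}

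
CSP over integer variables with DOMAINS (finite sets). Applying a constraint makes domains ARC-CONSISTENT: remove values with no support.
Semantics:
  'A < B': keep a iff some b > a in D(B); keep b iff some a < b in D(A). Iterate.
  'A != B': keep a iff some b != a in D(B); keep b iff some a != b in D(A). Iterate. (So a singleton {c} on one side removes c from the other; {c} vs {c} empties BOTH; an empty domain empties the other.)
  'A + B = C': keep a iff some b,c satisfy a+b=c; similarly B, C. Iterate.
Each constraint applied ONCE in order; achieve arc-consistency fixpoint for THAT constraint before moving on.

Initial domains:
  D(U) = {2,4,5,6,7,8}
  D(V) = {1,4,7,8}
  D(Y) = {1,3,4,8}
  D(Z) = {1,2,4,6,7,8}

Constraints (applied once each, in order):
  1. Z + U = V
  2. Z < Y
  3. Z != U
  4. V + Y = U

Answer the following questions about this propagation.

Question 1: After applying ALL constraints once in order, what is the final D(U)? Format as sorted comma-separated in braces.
Answer: {7}

Derivation:
Constraint 1 (Z + U = V) on D(Z)={1,2,4,6,7,8} D(U)={2,4,5,6,7,8} D(V)={1,4,7,8}: Z {1,2,4,6,7,8}->{1,2,4,6}; U {2,4,5,6,7,8}->{2,4,5,6,7}; V {1,4,7,8}->{4,7,8}
Constraint 2 (Z < Y) on D(Z)={1,2,4,6} D(Y)={1,3,4,8}: Y {1,3,4,8}->{3,4,8}
Constraint 3 (Z != U) on D(Z)={1,2,4,6} D(U)={2,4,5,6,7}: no change
Constraint 4 (V + Y = U) on D(V)={4,7,8} D(Y)={3,4,8} D(U)={2,4,5,6,7}: V {4,7,8}->{4}; Y {3,4,8}->{3}; U {2,4,5,6,7}->{7}
So after all 4 constraints: D(U) = {7}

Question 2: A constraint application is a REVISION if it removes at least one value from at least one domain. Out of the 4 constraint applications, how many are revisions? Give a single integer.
Answer: 3

Derivation:
Constraint 1 (Z + U = V) on D(Z)={1,2,4,6,7,8} D(U)={2,4,5,6,7,8} D(V)={1,4,7,8}: Z {1,2,4,6,7,8}->{1,2,4,6}; U {2,4,5,6,7,8}->{2,4,5,6,7}; V {1,4,7,8}->{4,7,8} => REVISION
Constraint 2 (Z < Y) on D(Z)={1,2,4,6} D(Y)={1,3,4,8}: Y {1,3,4,8}->{3,4,8} => REVISION
Constraint 3 (Z != U) on D(Z)={1,2,4,6} D(U)={2,4,5,6,7}: no change => not a revision
Constraint 4 (V + Y = U) on D(V)={4,7,8} D(Y)={3,4,8} D(U)={2,4,5,6,7}: V {4,7,8}->{4}; Y {3,4,8}->{3}; U {2,4,5,6,7}->{7} => REVISION
Total revisions = 3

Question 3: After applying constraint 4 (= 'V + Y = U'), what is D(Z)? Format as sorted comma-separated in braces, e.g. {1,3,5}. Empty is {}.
Constraint 1 (Z + U = V) on D(Z)={1,2,4,6,7,8} D(U)={2,4,5,6,7,8} D(V)={1,4,7,8}: Z {1,2,4,6,7,8}->{1,2,4,6}; U {2,4,5,6,7,8}->{2,4,5,6,7}; V {1,4,7,8}->{4,7,8}
Constraint 2 (Z < Y) on D(Z)={1,2,4,6} D(Y)={1,3,4,8}: Y {1,3,4,8}->{3,4,8}
Constraint 3 (Z != U) on D(Z)={1,2,4,6} D(U)={2,4,5,6,7}: no change
Constraint 4 (V + Y = U) on D(V)={4,7,8} D(Y)={3,4,8} D(U)={2,4,5,6,7}: V {4,7,8}->{4}; Y {3,4,8}->{3}; U {2,4,5,6,7}->{7}
So after constraint 4: D(Z) = {1,2,4,6}

Answer: {1,2,4,6}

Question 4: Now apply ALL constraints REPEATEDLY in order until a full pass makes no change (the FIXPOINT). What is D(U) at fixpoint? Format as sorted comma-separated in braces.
Answer: {}

Derivation:
pass 0 (initial): D(U)={2,4,5,6,7,8}
pass 1: U {2,4,5,6,7,8}->{7}; V {1,4,7,8}->{4}; Y {1,3,4,8}->{3}; Z {1,2,4,6,7,8}->{1,2,4,6}
pass 2: U {7}->{}; V {4}->{}; Y {3}->{}; Z {1,2,4,6}->{}
pass 3: no change
Fixpoint after 3 passes: D(U) = {}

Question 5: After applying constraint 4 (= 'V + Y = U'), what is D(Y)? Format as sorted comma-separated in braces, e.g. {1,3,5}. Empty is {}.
Constraint 1 (Z + U = V) on D(Z)={1,2,4,6,7,8} D(U)={2,4,5,6,7,8} D(V)={1,4,7,8}: Z {1,2,4,6,7,8}->{1,2,4,6}; U {2,4,5,6,7,8}->{2,4,5,6,7}; V {1,4,7,8}->{4,7,8}
Constraint 2 (Z < Y) on D(Z)={1,2,4,6} D(Y)={1,3,4,8}: Y {1,3,4,8}->{3,4,8}
Constraint 3 (Z != U) on D(Z)={1,2,4,6} D(U)={2,4,5,6,7}: no change
Constraint 4 (V + Y = U) on D(V)={4,7,8} D(Y)={3,4,8} D(U)={2,4,5,6,7}: V {4,7,8}->{4}; Y {3,4,8}->{3}; U {2,4,5,6,7}->{7}
So after constraint 4: D(Y) = {3}

Answer: {3}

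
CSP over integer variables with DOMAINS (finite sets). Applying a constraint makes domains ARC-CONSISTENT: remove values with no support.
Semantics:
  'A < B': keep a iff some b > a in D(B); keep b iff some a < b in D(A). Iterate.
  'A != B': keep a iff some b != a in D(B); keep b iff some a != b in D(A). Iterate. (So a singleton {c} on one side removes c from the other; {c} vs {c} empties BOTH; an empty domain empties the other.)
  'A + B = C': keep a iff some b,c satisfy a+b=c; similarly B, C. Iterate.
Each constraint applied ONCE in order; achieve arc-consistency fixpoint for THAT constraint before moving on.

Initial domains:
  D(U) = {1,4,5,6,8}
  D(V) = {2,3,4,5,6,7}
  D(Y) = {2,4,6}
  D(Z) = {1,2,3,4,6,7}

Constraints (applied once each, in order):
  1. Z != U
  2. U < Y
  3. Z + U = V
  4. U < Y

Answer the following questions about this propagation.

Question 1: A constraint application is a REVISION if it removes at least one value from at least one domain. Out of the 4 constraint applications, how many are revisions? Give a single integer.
Answer: 2

Derivation:
Constraint 1 (Z != U) on D(Z)={1,2,3,4,6,7} D(U)={1,4,5,6,8}: no change => not a revision
Constraint 2 (U < Y) on D(U)={1,4,5,6,8} D(Y)={2,4,6}: U {1,4,5,6,8}->{1,4,5} => REVISION
Constraint 3 (Z + U = V) on D(Z)={1,2,3,4,6,7} D(U)={1,4,5} D(V)={2,3,4,5,6,7}: Z {1,2,3,4,6,7}->{1,2,3,4,6} => REVISION
Constraint 4 (U < Y) on D(U)={1,4,5} D(Y)={2,4,6}: no change => not a revision
Total revisions = 2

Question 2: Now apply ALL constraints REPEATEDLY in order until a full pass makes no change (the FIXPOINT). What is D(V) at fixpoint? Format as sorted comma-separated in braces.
pass 0 (initial): D(V)={2,3,4,5,6,7}
pass 1: U {1,4,5,6,8}->{1,4,5}; Z {1,2,3,4,6,7}->{1,2,3,4,6}
pass 2: no change
Fixpoint after 2 passes: D(V) = {2,3,4,5,6,7}

Answer: {2,3,4,5,6,7}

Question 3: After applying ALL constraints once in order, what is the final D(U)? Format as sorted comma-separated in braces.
Constraint 1 (Z != U) on D(Z)={1,2,3,4,6,7} D(U)={1,4,5,6,8}: no change
Constraint 2 (U < Y) on D(U)={1,4,5,6,8} D(Y)={2,4,6}: U {1,4,5,6,8}->{1,4,5}
Constraint 3 (Z + U = V) on D(Z)={1,2,3,4,6,7} D(U)={1,4,5} D(V)={2,3,4,5,6,7}: Z {1,2,3,4,6,7}->{1,2,3,4,6}
Constraint 4 (U < Y) on D(U)={1,4,5} D(Y)={2,4,6}: no change
So after all 4 constraints: D(U) = {1,4,5}

Answer: {1,4,5}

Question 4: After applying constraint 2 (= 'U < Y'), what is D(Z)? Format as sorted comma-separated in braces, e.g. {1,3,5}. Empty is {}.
Answer: {1,2,3,4,6,7}

Derivation:
Constraint 1 (Z != U) on D(Z)={1,2,3,4,6,7} D(U)={1,4,5,6,8}: no change
Constraint 2 (U < Y) on D(U)={1,4,5,6,8} D(Y)={2,4,6}: U {1,4,5,6,8}->{1,4,5}
So after constraint 2: D(Z) = {1,2,3,4,6,7}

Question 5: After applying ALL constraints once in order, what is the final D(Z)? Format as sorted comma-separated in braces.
Constraint 1 (Z != U) on D(Z)={1,2,3,4,6,7} D(U)={1,4,5,6,8}: no change
Constraint 2 (U < Y) on D(U)={1,4,5,6,8} D(Y)={2,4,6}: U {1,4,5,6,8}->{1,4,5}
Constraint 3 (Z + U = V) on D(Z)={1,2,3,4,6,7} D(U)={1,4,5} D(V)={2,3,4,5,6,7}: Z {1,2,3,4,6,7}->{1,2,3,4,6}
Constraint 4 (U < Y) on D(U)={1,4,5} D(Y)={2,4,6}: no change
So after all 4 constraints: D(Z) = {1,2,3,4,6}

Answer: {1,2,3,4,6}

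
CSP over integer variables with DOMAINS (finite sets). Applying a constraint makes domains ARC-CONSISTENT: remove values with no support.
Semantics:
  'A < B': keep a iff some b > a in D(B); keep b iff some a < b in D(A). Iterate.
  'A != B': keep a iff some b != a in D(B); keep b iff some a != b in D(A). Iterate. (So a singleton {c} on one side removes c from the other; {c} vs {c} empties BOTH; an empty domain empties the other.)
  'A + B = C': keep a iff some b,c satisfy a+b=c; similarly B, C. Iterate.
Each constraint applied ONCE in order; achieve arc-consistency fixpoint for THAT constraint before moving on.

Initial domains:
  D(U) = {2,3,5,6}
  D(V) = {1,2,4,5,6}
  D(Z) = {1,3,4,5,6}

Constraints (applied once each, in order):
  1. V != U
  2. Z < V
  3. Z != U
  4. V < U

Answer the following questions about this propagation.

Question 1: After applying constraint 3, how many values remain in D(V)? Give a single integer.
Answer: 4

Derivation:
Constraint 1 (V != U) on D(V)={1,2,4,5,6} D(U)={2,3,5,6}: no change
Constraint 2 (Z < V) on D(Z)={1,3,4,5,6} D(V)={1,2,4,5,6}: Z {1,3,4,5,6}->{1,3,4,5}; V {1,2,4,5,6}->{2,4,5,6}
Constraint 3 (Z != U) on D(Z)={1,3,4,5} D(U)={2,3,5,6}: no change
So after constraint 3: D(V)={2,4,5,6}, size = 4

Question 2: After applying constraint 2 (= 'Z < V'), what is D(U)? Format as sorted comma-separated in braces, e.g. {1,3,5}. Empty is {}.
Answer: {2,3,5,6}

Derivation:
Constraint 1 (V != U) on D(V)={1,2,4,5,6} D(U)={2,3,5,6}: no change
Constraint 2 (Z < V) on D(Z)={1,3,4,5,6} D(V)={1,2,4,5,6}: Z {1,3,4,5,6}->{1,3,4,5}; V {1,2,4,5,6}->{2,4,5,6}
So after constraint 2: D(U) = {2,3,5,6}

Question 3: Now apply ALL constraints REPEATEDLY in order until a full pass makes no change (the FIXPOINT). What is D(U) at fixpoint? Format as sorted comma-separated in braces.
Answer: {3,5,6}

Derivation:
pass 0 (initial): D(U)={2,3,5,6}
pass 1: U {2,3,5,6}->{3,5,6}; V {1,2,4,5,6}->{2,4,5}; Z {1,3,4,5,6}->{1,3,4,5}
pass 2: Z {1,3,4,5}->{1,3,4}
pass 3: no change
Fixpoint after 3 passes: D(U) = {3,5,6}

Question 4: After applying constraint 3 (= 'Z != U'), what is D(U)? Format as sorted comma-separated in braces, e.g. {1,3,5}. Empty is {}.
Answer: {2,3,5,6}

Derivation:
Constraint 1 (V != U) on D(V)={1,2,4,5,6} D(U)={2,3,5,6}: no change
Constraint 2 (Z < V) on D(Z)={1,3,4,5,6} D(V)={1,2,4,5,6}: Z {1,3,4,5,6}->{1,3,4,5}; V {1,2,4,5,6}->{2,4,5,6}
Constraint 3 (Z != U) on D(Z)={1,3,4,5} D(U)={2,3,5,6}: no change
So after constraint 3: D(U) = {2,3,5,6}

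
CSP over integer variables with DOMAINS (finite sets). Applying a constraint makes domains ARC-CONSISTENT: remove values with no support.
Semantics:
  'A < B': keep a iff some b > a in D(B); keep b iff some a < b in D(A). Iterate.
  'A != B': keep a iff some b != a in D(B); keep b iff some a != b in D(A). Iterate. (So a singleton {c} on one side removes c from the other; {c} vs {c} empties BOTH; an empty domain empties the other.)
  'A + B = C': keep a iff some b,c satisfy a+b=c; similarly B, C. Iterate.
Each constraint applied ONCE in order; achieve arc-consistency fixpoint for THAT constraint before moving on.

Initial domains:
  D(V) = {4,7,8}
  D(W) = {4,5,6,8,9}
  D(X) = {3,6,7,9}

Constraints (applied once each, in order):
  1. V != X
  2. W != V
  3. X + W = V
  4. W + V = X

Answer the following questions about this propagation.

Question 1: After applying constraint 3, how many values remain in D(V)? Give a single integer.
Answer: 2

Derivation:
Constraint 1 (V != X) on D(V)={4,7,8} D(X)={3,6,7,9}: no change
Constraint 2 (W != V) on D(W)={4,5,6,8,9} D(V)={4,7,8}: no change
Constraint 3 (X + W = V) on D(X)={3,6,7,9} D(W)={4,5,6,8,9} D(V)={4,7,8}: X {3,6,7,9}->{3}; W {4,5,6,8,9}->{4,5}; V {4,7,8}->{7,8}
So after constraint 3: D(V)={7,8}, size = 2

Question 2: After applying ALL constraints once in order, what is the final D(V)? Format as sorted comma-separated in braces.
Constraint 1 (V != X) on D(V)={4,7,8} D(X)={3,6,7,9}: no change
Constraint 2 (W != V) on D(W)={4,5,6,8,9} D(V)={4,7,8}: no change
Constraint 3 (X + W = V) on D(X)={3,6,7,9} D(W)={4,5,6,8,9} D(V)={4,7,8}: X {3,6,7,9}->{3}; W {4,5,6,8,9}->{4,5}; V {4,7,8}->{7,8}
Constraint 4 (W + V = X) on D(W)={4,5} D(V)={7,8} D(X)={3}: W {4,5}->{}; V {7,8}->{}; X {3}->{}
So after all 4 constraints: D(V) = {}

Answer: {}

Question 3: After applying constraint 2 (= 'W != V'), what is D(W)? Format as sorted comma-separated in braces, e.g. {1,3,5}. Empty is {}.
Answer: {4,5,6,8,9}

Derivation:
Constraint 1 (V != X) on D(V)={4,7,8} D(X)={3,6,7,9}: no change
Constraint 2 (W != V) on D(W)={4,5,6,8,9} D(V)={4,7,8}: no change
So after constraint 2: D(W) = {4,5,6,8,9}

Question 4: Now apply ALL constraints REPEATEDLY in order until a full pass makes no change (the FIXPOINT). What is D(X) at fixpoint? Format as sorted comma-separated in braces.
pass 0 (initial): D(X)={3,6,7,9}
pass 1: V {4,7,8}->{}; W {4,5,6,8,9}->{}; X {3,6,7,9}->{}
pass 2: no change
Fixpoint after 2 passes: D(X) = {}

Answer: {}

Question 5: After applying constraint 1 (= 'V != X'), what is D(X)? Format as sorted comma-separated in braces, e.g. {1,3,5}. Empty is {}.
Constraint 1 (V != X) on D(V)={4,7,8} D(X)={3,6,7,9}: no change
So after constraint 1: D(X) = {3,6,7,9}

Answer: {3,6,7,9}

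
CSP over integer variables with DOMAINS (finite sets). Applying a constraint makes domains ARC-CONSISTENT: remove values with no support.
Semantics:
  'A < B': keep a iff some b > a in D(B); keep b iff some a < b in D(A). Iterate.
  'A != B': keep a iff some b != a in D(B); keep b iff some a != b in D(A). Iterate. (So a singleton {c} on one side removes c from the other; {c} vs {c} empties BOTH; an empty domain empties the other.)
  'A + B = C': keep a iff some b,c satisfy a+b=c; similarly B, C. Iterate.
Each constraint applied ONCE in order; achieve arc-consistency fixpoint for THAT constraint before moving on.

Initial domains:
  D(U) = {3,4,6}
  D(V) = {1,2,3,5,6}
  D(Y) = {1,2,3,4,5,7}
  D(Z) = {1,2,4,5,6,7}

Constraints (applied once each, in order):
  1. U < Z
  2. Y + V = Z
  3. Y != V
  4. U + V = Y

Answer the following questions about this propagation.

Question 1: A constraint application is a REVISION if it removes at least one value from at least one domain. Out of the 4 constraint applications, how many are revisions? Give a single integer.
Constraint 1 (U < Z) on D(U)={3,4,6} D(Z)={1,2,4,5,6,7}: Z {1,2,4,5,6,7}->{4,5,6,7} => REVISION
Constraint 2 (Y + V = Z) on D(Y)={1,2,3,4,5,7} D(V)={1,2,3,5,6} D(Z)={4,5,6,7}: Y {1,2,3,4,5,7}->{1,2,3,4,5} => REVISION
Constraint 3 (Y != V) on D(Y)={1,2,3,4,5} D(V)={1,2,3,5,6}: no change => not a revision
Constraint 4 (U + V = Y) on D(U)={3,4,6} D(V)={1,2,3,5,6} D(Y)={1,2,3,4,5}: U {3,4,6}->{3,4}; V {1,2,3,5,6}->{1,2}; Y {1,2,3,4,5}->{4,5} => REVISION
Total revisions = 3

Answer: 3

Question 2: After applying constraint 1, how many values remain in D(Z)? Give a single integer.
Answer: 4

Derivation:
Constraint 1 (U < Z) on D(U)={3,4,6} D(Z)={1,2,4,5,6,7}: Z {1,2,4,5,6,7}->{4,5,6,7}
So after constraint 1: D(Z)={4,5,6,7}, size = 4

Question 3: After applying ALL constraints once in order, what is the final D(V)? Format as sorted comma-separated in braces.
Constraint 1 (U < Z) on D(U)={3,4,6} D(Z)={1,2,4,5,6,7}: Z {1,2,4,5,6,7}->{4,5,6,7}
Constraint 2 (Y + V = Z) on D(Y)={1,2,3,4,5,7} D(V)={1,2,3,5,6} D(Z)={4,5,6,7}: Y {1,2,3,4,5,7}->{1,2,3,4,5}
Constraint 3 (Y != V) on D(Y)={1,2,3,4,5} D(V)={1,2,3,5,6}: no change
Constraint 4 (U + V = Y) on D(U)={3,4,6} D(V)={1,2,3,5,6} D(Y)={1,2,3,4,5}: U {3,4,6}->{3,4}; V {1,2,3,5,6}->{1,2}; Y {1,2,3,4,5}->{4,5}
So after all 4 constraints: D(V) = {1,2}

Answer: {1,2}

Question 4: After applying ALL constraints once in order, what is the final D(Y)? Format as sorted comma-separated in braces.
Answer: {4,5}

Derivation:
Constraint 1 (U < Z) on D(U)={3,4,6} D(Z)={1,2,4,5,6,7}: Z {1,2,4,5,6,7}->{4,5,6,7}
Constraint 2 (Y + V = Z) on D(Y)={1,2,3,4,5,7} D(V)={1,2,3,5,6} D(Z)={4,5,6,7}: Y {1,2,3,4,5,7}->{1,2,3,4,5}
Constraint 3 (Y != V) on D(Y)={1,2,3,4,5} D(V)={1,2,3,5,6}: no change
Constraint 4 (U + V = Y) on D(U)={3,4,6} D(V)={1,2,3,5,6} D(Y)={1,2,3,4,5}: U {3,4,6}->{3,4}; V {1,2,3,5,6}->{1,2}; Y {1,2,3,4,5}->{4,5}
So after all 4 constraints: D(Y) = {4,5}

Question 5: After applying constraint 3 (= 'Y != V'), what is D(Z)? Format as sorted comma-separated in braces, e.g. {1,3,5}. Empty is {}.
Answer: {4,5,6,7}

Derivation:
Constraint 1 (U < Z) on D(U)={3,4,6} D(Z)={1,2,4,5,6,7}: Z {1,2,4,5,6,7}->{4,5,6,7}
Constraint 2 (Y + V = Z) on D(Y)={1,2,3,4,5,7} D(V)={1,2,3,5,6} D(Z)={4,5,6,7}: Y {1,2,3,4,5,7}->{1,2,3,4,5}
Constraint 3 (Y != V) on D(Y)={1,2,3,4,5} D(V)={1,2,3,5,6}: no change
So after constraint 3: D(Z) = {4,5,6,7}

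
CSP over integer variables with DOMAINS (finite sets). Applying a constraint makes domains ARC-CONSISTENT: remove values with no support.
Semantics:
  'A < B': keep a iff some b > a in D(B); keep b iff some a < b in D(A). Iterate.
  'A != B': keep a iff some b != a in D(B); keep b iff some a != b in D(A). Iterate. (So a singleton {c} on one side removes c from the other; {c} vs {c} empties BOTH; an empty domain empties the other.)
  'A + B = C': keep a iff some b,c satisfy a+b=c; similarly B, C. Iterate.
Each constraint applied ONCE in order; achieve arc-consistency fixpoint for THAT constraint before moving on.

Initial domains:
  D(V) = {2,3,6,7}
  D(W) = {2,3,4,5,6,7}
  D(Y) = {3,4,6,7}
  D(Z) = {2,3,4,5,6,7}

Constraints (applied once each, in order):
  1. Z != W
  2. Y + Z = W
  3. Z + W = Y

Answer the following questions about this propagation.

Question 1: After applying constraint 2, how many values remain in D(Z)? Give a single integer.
Answer: 3

Derivation:
Constraint 1 (Z != W) on D(Z)={2,3,4,5,6,7} D(W)={2,3,4,5,6,7}: no change
Constraint 2 (Y + Z = W) on D(Y)={3,4,6,7} D(Z)={2,3,4,5,6,7} D(W)={2,3,4,5,6,7}: Y {3,4,6,7}->{3,4}; Z {2,3,4,5,6,7}->{2,3,4}; W {2,3,4,5,6,7}->{5,6,7}
So after constraint 2: D(Z)={2,3,4}, size = 3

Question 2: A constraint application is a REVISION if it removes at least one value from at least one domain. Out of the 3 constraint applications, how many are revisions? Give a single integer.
Constraint 1 (Z != W) on D(Z)={2,3,4,5,6,7} D(W)={2,3,4,5,6,7}: no change => not a revision
Constraint 2 (Y + Z = W) on D(Y)={3,4,6,7} D(Z)={2,3,4,5,6,7} D(W)={2,3,4,5,6,7}: Y {3,4,6,7}->{3,4}; Z {2,3,4,5,6,7}->{2,3,4}; W {2,3,4,5,6,7}->{5,6,7} => REVISION
Constraint 3 (Z + W = Y) on D(Z)={2,3,4} D(W)={5,6,7} D(Y)={3,4}: Z {2,3,4}->{}; W {5,6,7}->{}; Y {3,4}->{} => REVISION
Total revisions = 2

Answer: 2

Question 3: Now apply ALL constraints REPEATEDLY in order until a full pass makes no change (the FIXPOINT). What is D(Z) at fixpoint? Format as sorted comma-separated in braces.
Answer: {}

Derivation:
pass 0 (initial): D(Z)={2,3,4,5,6,7}
pass 1: W {2,3,4,5,6,7}->{}; Y {3,4,6,7}->{}; Z {2,3,4,5,6,7}->{}
pass 2: no change
Fixpoint after 2 passes: D(Z) = {}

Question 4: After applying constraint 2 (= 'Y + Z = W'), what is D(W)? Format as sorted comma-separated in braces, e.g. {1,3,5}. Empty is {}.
Answer: {5,6,7}

Derivation:
Constraint 1 (Z != W) on D(Z)={2,3,4,5,6,7} D(W)={2,3,4,5,6,7}: no change
Constraint 2 (Y + Z = W) on D(Y)={3,4,6,7} D(Z)={2,3,4,5,6,7} D(W)={2,3,4,5,6,7}: Y {3,4,6,7}->{3,4}; Z {2,3,4,5,6,7}->{2,3,4}; W {2,3,4,5,6,7}->{5,6,7}
So after constraint 2: D(W) = {5,6,7}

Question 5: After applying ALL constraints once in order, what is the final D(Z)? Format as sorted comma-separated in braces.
Answer: {}

Derivation:
Constraint 1 (Z != W) on D(Z)={2,3,4,5,6,7} D(W)={2,3,4,5,6,7}: no change
Constraint 2 (Y + Z = W) on D(Y)={3,4,6,7} D(Z)={2,3,4,5,6,7} D(W)={2,3,4,5,6,7}: Y {3,4,6,7}->{3,4}; Z {2,3,4,5,6,7}->{2,3,4}; W {2,3,4,5,6,7}->{5,6,7}
Constraint 3 (Z + W = Y) on D(Z)={2,3,4} D(W)={5,6,7} D(Y)={3,4}: Z {2,3,4}->{}; W {5,6,7}->{}; Y {3,4}->{}
So after all 3 constraints: D(Z) = {}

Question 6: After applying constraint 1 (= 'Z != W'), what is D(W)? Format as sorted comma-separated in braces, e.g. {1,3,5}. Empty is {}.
Answer: {2,3,4,5,6,7}

Derivation:
Constraint 1 (Z != W) on D(Z)={2,3,4,5,6,7} D(W)={2,3,4,5,6,7}: no change
So after constraint 1: D(W) = {2,3,4,5,6,7}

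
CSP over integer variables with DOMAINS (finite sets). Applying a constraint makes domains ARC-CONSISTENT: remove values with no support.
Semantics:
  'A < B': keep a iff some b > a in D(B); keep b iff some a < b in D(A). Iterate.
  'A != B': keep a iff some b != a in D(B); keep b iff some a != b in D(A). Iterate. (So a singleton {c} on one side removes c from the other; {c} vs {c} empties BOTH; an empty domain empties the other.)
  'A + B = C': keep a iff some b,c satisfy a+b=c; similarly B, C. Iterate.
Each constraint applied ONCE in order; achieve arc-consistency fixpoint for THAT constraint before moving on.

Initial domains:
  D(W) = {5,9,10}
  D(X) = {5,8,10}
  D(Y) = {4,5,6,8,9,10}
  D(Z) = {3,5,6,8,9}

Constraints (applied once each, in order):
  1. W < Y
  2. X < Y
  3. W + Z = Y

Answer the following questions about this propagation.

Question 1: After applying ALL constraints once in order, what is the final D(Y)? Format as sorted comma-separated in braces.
Constraint 1 (W < Y) on D(W)={5,9,10} D(Y)={4,5,6,8,9,10}: W {5,9,10}->{5,9}; Y {4,5,6,8,9,10}->{6,8,9,10}
Constraint 2 (X < Y) on D(X)={5,8,10} D(Y)={6,8,9,10}: X {5,8,10}->{5,8}
Constraint 3 (W + Z = Y) on D(W)={5,9} D(Z)={3,5,6,8,9} D(Y)={6,8,9,10}: W {5,9}->{5}; Z {3,5,6,8,9}->{3,5}; Y {6,8,9,10}->{8,10}
So after all 3 constraints: D(Y) = {8,10}

Answer: {8,10}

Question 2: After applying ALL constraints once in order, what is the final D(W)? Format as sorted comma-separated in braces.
Constraint 1 (W < Y) on D(W)={5,9,10} D(Y)={4,5,6,8,9,10}: W {5,9,10}->{5,9}; Y {4,5,6,8,9,10}->{6,8,9,10}
Constraint 2 (X < Y) on D(X)={5,8,10} D(Y)={6,8,9,10}: X {5,8,10}->{5,8}
Constraint 3 (W + Z = Y) on D(W)={5,9} D(Z)={3,5,6,8,9} D(Y)={6,8,9,10}: W {5,9}->{5}; Z {3,5,6,8,9}->{3,5}; Y {6,8,9,10}->{8,10}
So after all 3 constraints: D(W) = {5}

Answer: {5}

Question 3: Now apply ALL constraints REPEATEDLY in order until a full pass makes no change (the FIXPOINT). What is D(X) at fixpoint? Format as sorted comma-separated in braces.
pass 0 (initial): D(X)={5,8,10}
pass 1: W {5,9,10}->{5}; X {5,8,10}->{5,8}; Y {4,5,6,8,9,10}->{8,10}; Z {3,5,6,8,9}->{3,5}
pass 2: no change
Fixpoint after 2 passes: D(X) = {5,8}

Answer: {5,8}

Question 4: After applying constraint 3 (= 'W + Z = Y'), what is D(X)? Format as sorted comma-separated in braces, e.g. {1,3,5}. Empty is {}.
Answer: {5,8}

Derivation:
Constraint 1 (W < Y) on D(W)={5,9,10} D(Y)={4,5,6,8,9,10}: W {5,9,10}->{5,9}; Y {4,5,6,8,9,10}->{6,8,9,10}
Constraint 2 (X < Y) on D(X)={5,8,10} D(Y)={6,8,9,10}: X {5,8,10}->{5,8}
Constraint 3 (W + Z = Y) on D(W)={5,9} D(Z)={3,5,6,8,9} D(Y)={6,8,9,10}: W {5,9}->{5}; Z {3,5,6,8,9}->{3,5}; Y {6,8,9,10}->{8,10}
So after constraint 3: D(X) = {5,8}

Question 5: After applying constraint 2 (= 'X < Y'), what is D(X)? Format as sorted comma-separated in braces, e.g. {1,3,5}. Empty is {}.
Constraint 1 (W < Y) on D(W)={5,9,10} D(Y)={4,5,6,8,9,10}: W {5,9,10}->{5,9}; Y {4,5,6,8,9,10}->{6,8,9,10}
Constraint 2 (X < Y) on D(X)={5,8,10} D(Y)={6,8,9,10}: X {5,8,10}->{5,8}
So after constraint 2: D(X) = {5,8}

Answer: {5,8}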